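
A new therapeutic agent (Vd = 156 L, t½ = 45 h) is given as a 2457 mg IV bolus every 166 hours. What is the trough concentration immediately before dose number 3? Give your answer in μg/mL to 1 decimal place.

1.3 μg/mL

f = (1/2)^(τ/t½) = (1/2)^(166/45) ≈ 0.0775.
C₀ = D/Vd = 2457/156 ≈ 15.750 μg/mL.
Before the 3rd dose, 2 doses have been given. Superposition: Cmin = C₀·(f + f²).
≈ 15.750 × (0.0775 + 0.0060) ≈ 15.750 × 0.0835 ≈ 1.315 μg/mL.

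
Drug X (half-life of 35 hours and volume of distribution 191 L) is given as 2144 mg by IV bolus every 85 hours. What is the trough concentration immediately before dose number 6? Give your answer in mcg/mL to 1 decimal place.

2.6 mcg/mL

f = (1/2)^(τ/t½) = (1/2)^(85/35) ≈ 0.1857.
C₀ = D/Vd = 2144/191 ≈ 11.225 mcg/mL.
Before the 6th dose, 5 doses have been given. Superposition: Cmin = C₀·(f + f² + … + f^5).
≈ 11.225 × (0.1857 + 0.0345 + 0.0064 + 0.0012 + 0.0002) ≈ 11.225 × 0.2280 ≈ 2.559 mcg/mL.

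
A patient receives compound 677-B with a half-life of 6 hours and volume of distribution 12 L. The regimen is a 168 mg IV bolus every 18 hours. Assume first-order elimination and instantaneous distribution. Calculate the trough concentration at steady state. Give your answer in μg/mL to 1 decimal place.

2.0 μg/mL

τ = 18 h = 3 half-lives, so f = (1/2)^3 = 0.125.
At steady state, R = 1/(1 − 0.125) = 8/7.
Single-dose peak C₀ = D/Vd = 168/12 = 14 μg/mL.
Steady-state peak Cmax,ss = C₀·R = 14 × 8/7 ≈ 16.000 μg/mL.
Steady-state trough Cmin,ss = Cmax,ss·f ≈ 16.000 × 0.125 ≈ 2.000 μg/mL.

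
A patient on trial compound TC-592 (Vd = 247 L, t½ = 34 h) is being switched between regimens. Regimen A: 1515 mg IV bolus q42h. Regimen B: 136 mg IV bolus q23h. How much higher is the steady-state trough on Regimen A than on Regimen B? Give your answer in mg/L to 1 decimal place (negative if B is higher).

Regimen A: f = (1/2)^(42/34) ≈ 0.4248; Cmin,ss = (1515/247)·f/(1−f) ≈ 4.530 mg/L.
Regimen B: f = (1/2)^(23/34) ≈ 0.6257; Cmin,ss = (136/247)·f/(1−f) ≈ 0.920 mg/L.
Difference ≈ 4.530 − 0.920 ≈ 3.610 mg/L.

3.6 mg/L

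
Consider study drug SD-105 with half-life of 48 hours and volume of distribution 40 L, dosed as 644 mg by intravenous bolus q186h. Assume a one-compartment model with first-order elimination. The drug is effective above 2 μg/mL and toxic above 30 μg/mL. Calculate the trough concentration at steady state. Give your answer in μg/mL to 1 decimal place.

Over one 186-h interval, 186/48 ≈ 3.875 half-lives elapse, leaving f ≈ 0.0682 of each dose.
Accumulation ratio R = 1/(1 − f) ≈ 1/0.9318 ≈ 1.0732.
Each bolus raises the concentration by D/Vd = 644/40 ≈ 16.100 μg/mL.
Cmax,ss = C₀/(1 − f) ≈ 16.100/0.9318 ≈ 17.278 μg/mL.
One interval later, Cmin,ss = Cmax,ss·e^(−kτ) ≈ 17.278 × 0.0682 ≈ 1.178 μg/mL.
Trough 1.2 μg/mL vs MEC 2 μg/mL: subtherapeutic.

1.2 μg/mL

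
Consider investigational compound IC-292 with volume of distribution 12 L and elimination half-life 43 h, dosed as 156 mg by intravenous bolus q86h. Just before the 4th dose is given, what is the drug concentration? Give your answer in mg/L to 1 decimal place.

f = (1/2)^(τ/t½) = (1/2)^(86/43) ≈ 0.2500.
C₀ = D/Vd = 156/12 ≈ 13.000 mg/L.
Before the 4th dose, 3 doses have been given. Superposition: Cmin = C₀·(f + f² + … + f^3).
≈ 13.000 × (0.2500 + 0.0625 + 0.0156) ≈ 13.000 × 0.3281 ≈ 4.265 mg/L.

4.3 mg/L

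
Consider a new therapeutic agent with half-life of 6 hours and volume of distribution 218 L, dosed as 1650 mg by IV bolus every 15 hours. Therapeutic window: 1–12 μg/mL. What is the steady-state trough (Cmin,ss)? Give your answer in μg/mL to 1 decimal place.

Over one 15-h interval, 15/6 ≈ 2.5 half-lives elapse, leaving f ≈ 0.1768 of each dose.
Single-dose peak C₀ = D/Vd = 1650/218 ≈ 7.569 μg/mL.
Steady-state trough Cmin,ss = C₀·f/(1−f) ≈ 7.569 × 0.1768/0.8232 ≈ 1.626 μg/mL.
Trough 1.6 μg/mL vs MEC 1 μg/mL: adequate.

1.6 μg/mL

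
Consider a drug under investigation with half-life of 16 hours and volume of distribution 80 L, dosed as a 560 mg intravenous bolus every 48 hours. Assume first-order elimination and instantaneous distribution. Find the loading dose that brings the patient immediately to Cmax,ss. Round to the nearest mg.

f = (1/2)^(48/16) ≈ 0.125000; accumulation ratio R = 1/(1−f) ≈ 1.14286.
Loading dose to hit Cmax,ss on first dose: D_load = D_maint·R ≈ 560 × 1.14286 ≈ 640.00 mg.

640 mg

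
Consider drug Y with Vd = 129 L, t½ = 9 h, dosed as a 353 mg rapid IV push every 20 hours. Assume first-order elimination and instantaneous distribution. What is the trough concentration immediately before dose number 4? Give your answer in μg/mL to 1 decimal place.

0.7 μg/mL

f = (1/2)^(τ/t½) = (1/2)^(20/9) ≈ 0.2143.
C₀ = D/Vd = 353/129 ≈ 2.736 μg/mL.
Before the 4th dose, 3 doses have been given. Superposition: Cmin = C₀·(f + f² + … + f^3).
≈ 2.736 × (0.2143 + 0.0459 + 0.0098) ≈ 2.736 × 0.2700 ≈ 0.739 μg/mL.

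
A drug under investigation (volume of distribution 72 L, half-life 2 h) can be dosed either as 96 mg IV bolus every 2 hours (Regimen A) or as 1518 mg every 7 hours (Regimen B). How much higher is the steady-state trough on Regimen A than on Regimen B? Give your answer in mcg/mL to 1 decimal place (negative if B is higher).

-0.7 mcg/mL

Regimen A: f = (1/2)^(2/2) ≈ 0.5000; Cmin,ss = (96/72)·f/(1−f) ≈ 1.333 mcg/mL.
Regimen B: f = (1/2)^(7/2) ≈ 0.0884; Cmin,ss = (1518/72)·f/(1−f) ≈ 2.045 mcg/mL.
Difference ≈ 1.333 − 2.045 ≈ -0.712 mcg/mL.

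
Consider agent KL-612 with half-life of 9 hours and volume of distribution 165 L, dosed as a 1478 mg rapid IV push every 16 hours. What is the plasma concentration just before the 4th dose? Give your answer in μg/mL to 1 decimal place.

f = (1/2)^(τ/t½) = (1/2)^(16/9) ≈ 0.2916.
C₀ = D/Vd = 1478/165 ≈ 8.958 μg/mL.
Before the 4th dose, 3 doses have been given. Superposition: Cmin = C₀·(f + f² + … + f^3).
≈ 8.958 × (0.2916 + 0.0850 + 0.0248) ≈ 8.958 × 0.4014 ≈ 3.596 μg/mL.

3.6 μg/mL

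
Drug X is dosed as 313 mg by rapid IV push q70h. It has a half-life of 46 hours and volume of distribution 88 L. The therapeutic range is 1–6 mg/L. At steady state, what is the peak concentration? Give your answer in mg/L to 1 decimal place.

Over one 70-h interval, 70/46 ≈ 1.5217 half-lives elapse, leaving f ≈ 0.3483 of each dose.
Accumulation ratio R = 1/(1 − f) ≈ 1/0.6517 ≈ 1.5344.
Single-dose peak C₀ = D/Vd = 313/88 ≈ 3.557 mg/L.
Steady-state peak Cmax,ss = C₀·R ≈ 3.557 × 1.5344 ≈ 5.458 mg/L.
Peak 5.5 mg/L vs MTC 6 mg/L: below toxic threshold.

5.5 mg/L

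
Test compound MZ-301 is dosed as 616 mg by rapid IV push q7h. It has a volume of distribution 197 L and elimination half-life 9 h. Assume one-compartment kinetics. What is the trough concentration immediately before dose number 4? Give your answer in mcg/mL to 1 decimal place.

f = (1/2)^(τ/t½) = (1/2)^(7/9) ≈ 0.5833.
C₀ = D/Vd = 616/197 ≈ 3.127 mcg/mL.
Before the 4th dose, 3 doses have been given. Superposition: Cmin = C₀·(f + f² + … + f^3).
≈ 3.127 × (0.5833 + 0.3402 + 0.1985) ≈ 3.127 × 1.1220 ≈ 3.508 mcg/mL.

3.5 mcg/mL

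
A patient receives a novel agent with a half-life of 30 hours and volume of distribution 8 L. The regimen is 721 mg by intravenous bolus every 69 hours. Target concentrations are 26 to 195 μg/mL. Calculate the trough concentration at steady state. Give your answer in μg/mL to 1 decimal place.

23.0 μg/mL

τ/t½ = 69/30 ≈ 2.3, so fraction remaining f = (1/2)^(69/30) ≈ 0.2031.
At steady state, accumulation factor R = 1/(1 − e^(−kτ)) ≈ 1.2549.
Single-dose peak C₀ = D/Vd = 721/8 ≈ 90.125 μg/mL.
Cmax,ss = C₀/(1 − f) ≈ 90.125/0.7969 ≈ 113.094 μg/mL.
Steady-state trough Cmin,ss = Cmax,ss·f ≈ 113.094 × 0.2031 ≈ 22.969 μg/mL.
Trough 23.0 μg/mL vs MEC 26 μg/mL: subtherapeutic.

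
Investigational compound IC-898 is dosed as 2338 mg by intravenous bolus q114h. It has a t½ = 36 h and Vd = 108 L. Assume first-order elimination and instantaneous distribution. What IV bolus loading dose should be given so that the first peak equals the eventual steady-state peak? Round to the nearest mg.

2631 mg

f = (1/2)^(114/36) ≈ 0.111362; accumulation ratio R = 1/(1−f) ≈ 1.12532.
Loading dose to hit Cmax,ss on first dose: D_load = D_maint·R ≈ 2338 × 1.12532 ≈ 2631.00 mg.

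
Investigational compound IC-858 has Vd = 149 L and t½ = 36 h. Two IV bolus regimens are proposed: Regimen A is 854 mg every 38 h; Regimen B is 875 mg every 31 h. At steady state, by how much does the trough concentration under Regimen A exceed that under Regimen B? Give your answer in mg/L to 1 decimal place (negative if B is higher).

-1.9 mg/L

Regimen A: f = (1/2)^(38/36) ≈ 0.4811; Cmin,ss = (854/149)·f/(1−f) ≈ 5.314 mg/L.
Regimen B: f = (1/2)^(31/36) ≈ 0.5505; Cmin,ss = (875/149)·f/(1−f) ≈ 7.192 mg/L.
Difference ≈ 5.314 − 7.192 ≈ -1.878 mg/L.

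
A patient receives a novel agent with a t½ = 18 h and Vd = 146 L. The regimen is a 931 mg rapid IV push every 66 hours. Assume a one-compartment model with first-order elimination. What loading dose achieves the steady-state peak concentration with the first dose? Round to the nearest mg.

f = (1/2)^(66/18) ≈ 0.078745; accumulation ratio R = 1/(1−f) ≈ 1.08548.
Loading dose to hit Cmax,ss on first dose: D_load = D_maint·R ≈ 931 × 1.08548 ≈ 1010.58 mg.

1011 mg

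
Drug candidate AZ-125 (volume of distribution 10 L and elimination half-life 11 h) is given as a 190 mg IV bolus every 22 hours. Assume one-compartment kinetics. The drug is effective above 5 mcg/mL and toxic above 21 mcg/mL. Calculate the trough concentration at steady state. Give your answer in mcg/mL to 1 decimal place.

The dosing interval is 2 half-lives, so f = 2^(−2) = 0.25.
At steady state, R = 1/(1 − 0.25) = 4/3.
Single-dose peak C₀ = D/Vd = 190/10 = 19 mcg/mL.
Steady-state peak Cmax,ss = C₀·R = 19 × 4/3 ≈ 25.333 mcg/mL.
Steady-state trough Cmin,ss = Cmax,ss·f ≈ 25.333 × 0.25 ≈ 6.333 mcg/mL.
Trough 6.3 mcg/mL vs MEC 5 mcg/mL: adequate.

6.3 mcg/mL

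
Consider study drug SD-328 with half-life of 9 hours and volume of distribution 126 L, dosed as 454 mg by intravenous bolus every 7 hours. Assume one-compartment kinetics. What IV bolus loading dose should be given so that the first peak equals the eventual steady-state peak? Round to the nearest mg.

1089 mg

f = (1/2)^(7/9) ≈ 0.583265; accumulation ratio R = 1/(1−f) ≈ 2.39961.
Loading dose to hit Cmax,ss on first dose: D_load = D_maint·R ≈ 454 × 2.39961 ≈ 1089.42 mg.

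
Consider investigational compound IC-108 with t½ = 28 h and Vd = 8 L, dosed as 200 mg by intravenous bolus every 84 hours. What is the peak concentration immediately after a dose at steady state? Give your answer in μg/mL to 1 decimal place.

The dosing interval is 3 half-lives, so f = 2^(−3) = 0.125.
Accumulation ratio R = 1/(1 − f) = 1/0.875 = 8/7.
Single-dose peak C₀ = D/Vd = 200/8 = 25 μg/mL.
Steady-state peak Cmax,ss = C₀·R = 25 × 8/7 ≈ 28.571 μg/mL.

28.6 μg/mL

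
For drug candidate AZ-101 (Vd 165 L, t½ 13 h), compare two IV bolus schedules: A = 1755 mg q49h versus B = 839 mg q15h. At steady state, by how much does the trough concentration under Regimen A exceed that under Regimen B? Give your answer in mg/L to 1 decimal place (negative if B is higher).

Regimen A: f = (1/2)^(49/13) ≈ 0.0733; Cmin,ss = (1755/165)·f/(1−f) ≈ 0.841 mg/L.
Regimen B: f = (1/2)^(15/13) ≈ 0.4494; Cmin,ss = (839/165)·f/(1−f) ≈ 4.150 mg/L.
Difference ≈ 0.841 − 4.150 ≈ -3.309 mg/L.

-3.3 mg/L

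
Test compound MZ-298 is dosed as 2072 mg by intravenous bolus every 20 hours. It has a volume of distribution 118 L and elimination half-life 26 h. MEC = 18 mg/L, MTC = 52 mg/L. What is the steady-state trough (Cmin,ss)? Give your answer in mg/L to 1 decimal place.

τ/t½ = 20/26 ≈ 0.76923, so fraction remaining f = (1/2)^(20/26) ≈ 0.5867.
At steady state, accumulation factor R = 1/(1 − e^(−kτ)) ≈ 2.4195.
Each bolus raises the concentration by D/Vd = 2072/118 ≈ 17.559 mg/L.
Cmax,ss = C₀/(1 − f) ≈ 17.559/0.4133 ≈ 42.485 mg/L.
One interval later, Cmin,ss = Cmax,ss·e^(−kτ) ≈ 42.485 × 0.5867 ≈ 24.926 mg/L.
Trough 24.9 mg/L vs MEC 18 mg/L: adequate.

24.9 mg/L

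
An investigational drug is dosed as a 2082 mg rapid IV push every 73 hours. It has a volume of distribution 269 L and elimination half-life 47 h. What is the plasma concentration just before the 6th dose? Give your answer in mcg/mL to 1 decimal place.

f = (1/2)^(τ/t½) = (1/2)^(73/47) ≈ 0.3408.
C₀ = D/Vd = 2082/269 ≈ 7.740 mcg/mL.
Before the 6th dose, 5 doses have been given. Superposition: Cmin = C₀·(f + f² + … + f^5).
≈ 7.740 × (0.3408 + 0.1161 + 0.0396 + 0.0135 + 0.0046) ≈ 7.740 × 0.5146 ≈ 3.983 mcg/mL.

4.0 mcg/mL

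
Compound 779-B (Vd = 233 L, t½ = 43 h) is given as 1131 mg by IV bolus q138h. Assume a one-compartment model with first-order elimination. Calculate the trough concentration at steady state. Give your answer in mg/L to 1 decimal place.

τ/t½ = 138/43 ≈ 3.2093, so fraction remaining f = (1/2)^(138/43) ≈ 0.1081.
Each bolus raises the concentration by D/Vd = 1131/233 ≈ 4.854 mg/L.
Steady-state trough Cmin,ss = C₀·f/(1−f) ≈ 4.854 × 0.1081/0.8919 ≈ 0.588 mg/L.

0.6 mg/L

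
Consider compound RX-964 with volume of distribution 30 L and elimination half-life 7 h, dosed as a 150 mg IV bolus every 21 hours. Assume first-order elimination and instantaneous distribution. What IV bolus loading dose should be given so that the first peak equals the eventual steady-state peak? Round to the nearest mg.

f = (1/2)^(21/7) ≈ 0.125000; accumulation ratio R = 1/(1−f) ≈ 1.14286.
Loading dose to hit Cmax,ss on first dose: D_load = D_maint·R ≈ 150 × 1.14286 ≈ 171.43 mg.

171 mg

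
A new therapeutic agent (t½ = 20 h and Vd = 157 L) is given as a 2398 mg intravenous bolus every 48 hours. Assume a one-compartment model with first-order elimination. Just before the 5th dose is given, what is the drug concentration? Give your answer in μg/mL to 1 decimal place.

3.6 μg/mL

f = (1/2)^(τ/t½) = (1/2)^(48/20) ≈ 0.1895.
C₀ = D/Vd = 2398/157 ≈ 15.274 μg/mL.
Before the 5th dose, 4 doses have been given. Superposition: Cmin = C₀·(f + f² + … + f^4).
≈ 15.274 × (0.1895 + 0.0359 + 0.0068 + 0.0013) ≈ 15.274 × 0.2335 ≈ 3.566 μg/mL.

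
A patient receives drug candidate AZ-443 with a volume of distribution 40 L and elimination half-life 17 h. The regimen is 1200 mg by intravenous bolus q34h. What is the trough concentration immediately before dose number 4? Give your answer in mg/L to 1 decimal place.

f = (1/2)^(τ/t½) = (1/2)^(34/17) ≈ 0.2500.
C₀ = D/Vd = 1200/40 ≈ 30.000 mg/L.
Before the 4th dose, 3 doses have been given. Superposition: Cmin = C₀·(f + f² + … + f^3).
≈ 30.000 × (0.2500 + 0.0625 + 0.0156) ≈ 30.000 × 0.3281 ≈ 9.843 mg/L.

9.8 mg/L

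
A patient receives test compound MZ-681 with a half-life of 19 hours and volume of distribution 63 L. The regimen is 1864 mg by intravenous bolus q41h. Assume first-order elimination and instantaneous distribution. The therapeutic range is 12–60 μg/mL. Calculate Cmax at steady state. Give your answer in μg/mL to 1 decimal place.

Over one 41-h interval, 41/19 ≈ 2.1579 half-lives elapse, leaving f ≈ 0.2241 of each dose.
Accumulation ratio R = 1/(1 − f) ≈ 1/0.7759 ≈ 1.2888.
Each bolus raises the concentration by D/Vd = 1864/63 ≈ 29.587 μg/mL.
Steady-state peak Cmax,ss = C₀·R ≈ 29.587 × 1.2888 ≈ 38.132 μg/mL.
Peak 38.1 μg/mL vs MTC 60 μg/mL: below toxic threshold.

38.1 μg/mL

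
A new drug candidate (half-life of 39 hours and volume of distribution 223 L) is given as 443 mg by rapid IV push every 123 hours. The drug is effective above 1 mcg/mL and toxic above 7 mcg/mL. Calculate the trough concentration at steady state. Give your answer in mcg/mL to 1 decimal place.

Over one 123-h interval, 123/39 ≈ 3.1538 half-lives elapse, leaving f ≈ 0.1124 of each dose.
Accumulation ratio R = 1/(1 − f) ≈ 1/0.8876 ≈ 1.1266.
Single-dose peak C₀ = D/Vd = 443/223 ≈ 1.987 mcg/mL.
Steady-state peak Cmax,ss = C₀·R ≈ 1.987 × 1.1266 ≈ 2.239 mcg/mL.
One interval later, Cmin,ss = Cmax,ss·e^(−kτ) ≈ 2.239 × 0.1124 ≈ 0.252 mcg/mL.
Trough 0.3 mcg/mL vs MEC 1 mcg/mL: subtherapeutic.

0.3 mcg/mL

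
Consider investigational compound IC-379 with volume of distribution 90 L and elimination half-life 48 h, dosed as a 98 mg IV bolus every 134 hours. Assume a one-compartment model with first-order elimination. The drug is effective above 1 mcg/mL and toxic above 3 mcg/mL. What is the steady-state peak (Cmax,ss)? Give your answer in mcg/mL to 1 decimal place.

1.3 mcg/mL

τ/t½ = 134/48 ≈ 2.7917, so fraction remaining f = (1/2)^(134/48) ≈ 0.1444.
At steady state, accumulation factor R = 1/(1 − e^(−kτ)) ≈ 1.1688.
Single-dose peak C₀ = D/Vd = 98/90 ≈ 1.089 mcg/mL.
Steady-state peak Cmax,ss = C₀·R ≈ 1.089 × 1.1688 ≈ 1.273 mcg/mL.
Peak 1.3 mcg/mL vs MTC 3 mcg/mL: below toxic threshold.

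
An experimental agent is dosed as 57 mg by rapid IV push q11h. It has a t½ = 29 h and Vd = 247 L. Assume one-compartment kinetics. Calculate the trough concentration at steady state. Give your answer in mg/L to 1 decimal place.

0.8 mg/L

k = ln2/t½ = ln2/29 ≈ 0.023902 h⁻¹; fraction remaining f = e^(−kτ) = e^(−0.023902×11) ≈ 0.7688.
Accumulation ratio R = 1/(1 − f) ≈ 1/0.2312 ≈ 4.3253.
Single-dose peak C₀ = D/Vd = 57/247 ≈ 0.231 mg/L.
Cmax,ss = C₀/(1 − f) ≈ 0.231/0.2312 ≈ 0.999 mg/L.
One interval later, Cmin,ss = Cmax,ss·e^(−kτ) ≈ 0.999 × 0.7688 ≈ 0.768 mg/L.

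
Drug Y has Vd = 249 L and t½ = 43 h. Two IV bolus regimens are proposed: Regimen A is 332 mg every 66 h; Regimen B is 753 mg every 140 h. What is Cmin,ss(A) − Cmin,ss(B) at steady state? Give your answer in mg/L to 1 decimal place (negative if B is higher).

Regimen A: f = (1/2)^(66/43) ≈ 0.3451; Cmin,ss = (332/249)·f/(1−f) ≈ 0.703 mg/L.
Regimen B: f = (1/2)^(140/43) ≈ 0.1047; Cmin,ss = (753/249)·f/(1−f) ≈ 0.354 mg/L.
Difference ≈ 0.703 − 0.354 ≈ 0.349 mg/L.

0.3 mg/L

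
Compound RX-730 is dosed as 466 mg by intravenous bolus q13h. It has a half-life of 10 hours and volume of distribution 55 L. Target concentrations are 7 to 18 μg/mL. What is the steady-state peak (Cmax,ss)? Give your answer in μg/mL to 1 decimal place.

k = ln2/t½ = ln2/10 ≈ 0.069315 h⁻¹; fraction remaining f = e^(−kτ) = e^(−0.069315×13) ≈ 0.4061.
At steady state, accumulation factor R = 1/(1 − e^(−kτ)) ≈ 1.6838.
Single-dose peak C₀ = D/Vd = 466/55 ≈ 8.473 μg/mL.
Steady-state peak Cmax,ss = C₀·R ≈ 8.473 × 1.6838 ≈ 14.267 μg/mL.
Peak 14.3 μg/mL vs MTC 18 μg/mL: below toxic threshold.

14.3 μg/mL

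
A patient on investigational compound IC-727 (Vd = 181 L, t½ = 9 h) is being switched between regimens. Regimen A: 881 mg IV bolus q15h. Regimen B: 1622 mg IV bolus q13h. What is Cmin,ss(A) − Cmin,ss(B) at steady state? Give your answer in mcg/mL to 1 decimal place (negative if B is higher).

Regimen A: f = (1/2)^(15/9) ≈ 0.3150; Cmin,ss = (881/181)·f/(1−f) ≈ 2.238 mcg/mL.
Regimen B: f = (1/2)^(13/9) ≈ 0.3674; Cmin,ss = (1622/181)·f/(1−f) ≈ 5.205 mcg/mL.
Difference ≈ 2.238 − 5.205 ≈ -2.967 mcg/mL.

-3.0 mcg/mL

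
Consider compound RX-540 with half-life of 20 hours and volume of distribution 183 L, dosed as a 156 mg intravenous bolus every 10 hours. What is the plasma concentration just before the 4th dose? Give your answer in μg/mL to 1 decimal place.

1.3 μg/mL

f = (1/2)^(τ/t½) = (1/2)^(10/20) ≈ 0.7071.
C₀ = D/Vd = 156/183 ≈ 0.852 μg/mL.
Before the 4th dose, 3 doses have been given. Superposition: Cmin = C₀·(f + f² + … + f^3).
≈ 0.852 × (0.7071 + 0.5000 + 0.3535) ≈ 0.852 × 1.5606 ≈ 1.330 μg/mL.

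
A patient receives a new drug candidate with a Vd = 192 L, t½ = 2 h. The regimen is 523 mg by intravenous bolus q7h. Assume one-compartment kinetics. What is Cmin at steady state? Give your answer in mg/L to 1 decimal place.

0.3 mg/L

τ/t½ = 7/2 ≈ 3.5, so fraction remaining f = (1/2)^(7/2) ≈ 0.0884.
Accumulation ratio R = 1/(1 − f) ≈ 1/0.9116 ≈ 1.0970.
Each bolus raises the concentration by D/Vd = 523/192 ≈ 2.724 mg/L.
Cmax,ss = C₀/(1 − f) ≈ 2.724/0.9116 ≈ 2.988 mg/L.
One interval later, Cmin,ss = Cmax,ss·e^(−kτ) ≈ 2.988 × 0.0884 ≈ 0.264 mg/L.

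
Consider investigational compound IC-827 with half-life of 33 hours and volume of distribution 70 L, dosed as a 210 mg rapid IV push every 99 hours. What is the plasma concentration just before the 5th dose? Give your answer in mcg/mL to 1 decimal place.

0.4 mcg/mL

f = (1/2)^(τ/t½) = (1/2)^(99/33) ≈ 0.1250.
C₀ = D/Vd = 210/70 ≈ 3.000 mcg/mL.
Before the 5th dose, 4 doses have been given. Superposition: Cmin = C₀·(f + f² + … + f^4).
≈ 3.000 × (0.1250 + 0.0156 + 0.0020 + 0.0002) ≈ 3.000 × 0.1428 ≈ 0.428 mcg/mL.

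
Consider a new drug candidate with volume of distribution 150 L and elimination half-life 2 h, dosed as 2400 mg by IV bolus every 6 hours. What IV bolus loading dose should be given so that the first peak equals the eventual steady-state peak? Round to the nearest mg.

f = (1/2)^(6/2) ≈ 0.125000; accumulation ratio R = 1/(1−f) ≈ 1.14286.
Loading dose to hit Cmax,ss on first dose: D_load = D_maint·R ≈ 2400 × 1.14286 ≈ 2742.86 mg.

2743 mg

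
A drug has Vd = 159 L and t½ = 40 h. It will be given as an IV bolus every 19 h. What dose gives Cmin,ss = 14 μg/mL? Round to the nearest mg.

τ/t½ = 19/40 ≈ 0.475, so f = (1/2)^(19/40) ≈ 0.719467.
Cmin,ss = (D/Vd)·f/(1−f), so D = Cmin,ss·Vd·(1−f)/f.
D = 14 × 159 × (1−f)/f ≈ 14 × 159 × 0.38992 ≈ 867.96 mg.

868 mg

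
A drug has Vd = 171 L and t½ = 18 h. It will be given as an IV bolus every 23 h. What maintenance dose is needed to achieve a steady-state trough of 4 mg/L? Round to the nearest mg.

τ/t½ = 23/18 ≈ 1.2778, so f = (1/2)^(23/18) ≈ 0.412430.
Cmin,ss = (D/Vd)·f/(1−f), so D = Cmin,ss·Vd·(1−f)/f.
D = 4 × 171 × (1−f)/f ≈ 4 × 171 × 1.42465 ≈ 974.46 mg.

974 mg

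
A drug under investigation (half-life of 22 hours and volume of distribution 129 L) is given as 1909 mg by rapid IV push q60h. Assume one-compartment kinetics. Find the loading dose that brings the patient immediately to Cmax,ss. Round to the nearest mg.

2249 mg

f = (1/2)^(60/22) ≈ 0.151011; accumulation ratio R = 1/(1−f) ≈ 1.17787.
Loading dose to hit Cmax,ss on first dose: D_load = D_maint·R ≈ 1909 × 1.17787 ≈ 2248.55 mg.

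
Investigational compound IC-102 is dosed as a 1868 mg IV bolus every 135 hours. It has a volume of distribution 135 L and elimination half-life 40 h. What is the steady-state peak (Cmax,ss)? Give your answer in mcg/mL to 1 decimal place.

15.3 mcg/mL

k = ln2/t½ = ln2/40 ≈ 0.017329 h⁻¹; fraction remaining f = e^(−kτ) = e^(−0.017329×135) ≈ 0.0964.
At steady state, accumulation factor R = 1/(1 − e^(−kτ)) ≈ 1.1067.
Single-dose peak C₀ = D/Vd = 1868/135 ≈ 13.837 mcg/mL.
Cmax,ss = C₀/(1 − f) ≈ 13.837/0.9036 ≈ 15.313 mcg/mL.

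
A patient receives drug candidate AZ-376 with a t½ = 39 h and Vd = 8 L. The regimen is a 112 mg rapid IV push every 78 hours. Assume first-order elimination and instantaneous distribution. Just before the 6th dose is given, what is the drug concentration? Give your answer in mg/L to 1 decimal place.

f = (1/2)^(τ/t½) = (1/2)^(78/39) ≈ 0.2500.
C₀ = D/Vd = 112/8 ≈ 14.000 mg/L.
Before the 6th dose, 5 doses have been given. Superposition: Cmin = C₀·(f + f² + … + f^5).
≈ 14.000 × (0.2500 + 0.0625 + 0.0156 + 0.0039 + 0.0010) ≈ 14.000 × 0.3330 ≈ 4.662 mg/L.

4.7 mg/L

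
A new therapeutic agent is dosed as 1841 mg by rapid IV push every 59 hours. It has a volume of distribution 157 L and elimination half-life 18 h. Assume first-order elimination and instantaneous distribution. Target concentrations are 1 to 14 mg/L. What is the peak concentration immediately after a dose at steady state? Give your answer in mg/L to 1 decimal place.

Over one 59-h interval, 59/18 ≈ 3.2778 half-lives elapse, leaving f ≈ 0.1031 of each dose.
At steady state, accumulation factor R = 1/(1 − e^(−kτ)) ≈ 1.1150.
Each bolus raises the concentration by D/Vd = 1841/157 ≈ 11.726 mg/L.
Steady-state peak Cmax,ss = C₀·R ≈ 11.726 × 1.1150 ≈ 13.074 mg/L.
Peak 13.1 mg/L vs MTC 14 mg/L: below toxic threshold.

13.1 mg/L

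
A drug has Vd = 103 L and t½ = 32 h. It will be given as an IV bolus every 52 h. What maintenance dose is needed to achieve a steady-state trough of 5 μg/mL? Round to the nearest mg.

1073 mg

τ/t½ = 52/32 ≈ 1.625, so f = (1/2)^(52/32) ≈ 0.324210.
Cmin,ss = (D/Vd)·f/(1−f), so D = Cmin,ss·Vd·(1−f)/f.
D = 5 × 103 × (1−f)/f ≈ 5 × 103 × 2.08442 ≈ 1073.48 mg.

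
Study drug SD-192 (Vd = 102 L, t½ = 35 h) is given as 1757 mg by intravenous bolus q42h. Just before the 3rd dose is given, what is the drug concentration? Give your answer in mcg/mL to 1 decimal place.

f = (1/2)^(τ/t½) = (1/2)^(42/35) ≈ 0.4353.
C₀ = D/Vd = 1757/102 ≈ 17.225 mcg/mL.
Before the 3rd dose, 2 doses have been given. Superposition: Cmin = C₀·(f + f²).
≈ 17.225 × (0.4353 + 0.1895) ≈ 17.225 × 0.6248 ≈ 10.762 mcg/mL.

10.8 mcg/mL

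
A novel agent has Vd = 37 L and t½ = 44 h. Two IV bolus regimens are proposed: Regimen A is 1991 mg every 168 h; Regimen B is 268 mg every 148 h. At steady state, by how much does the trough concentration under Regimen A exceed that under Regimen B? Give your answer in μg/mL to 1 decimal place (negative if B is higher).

3.3 μg/mL

Regimen A: f = (1/2)^(168/44) ≈ 0.0709; Cmin,ss = (1991/37)·f/(1−f) ≈ 4.106 μg/mL.
Regimen B: f = (1/2)^(148/44) ≈ 0.0972; Cmin,ss = (268/37)·f/(1−f) ≈ 0.780 μg/mL.
Difference ≈ 4.106 − 0.780 ≈ 3.326 μg/mL.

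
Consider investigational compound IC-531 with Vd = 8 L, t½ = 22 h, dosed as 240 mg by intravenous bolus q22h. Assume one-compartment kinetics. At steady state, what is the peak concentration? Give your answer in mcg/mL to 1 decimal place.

The dosing interval is 1 half-life, so f = 2^(−1) = 0.5.
Accumulation ratio R = 1/(1 − f) = 1/0.5 = 2/1.
Single-dose peak C₀ = D/Vd = 240/8 = 30 mcg/mL.
Steady-state peak Cmax,ss = C₀·R = 30 × 2/1 ≈ 60.000 mcg/mL.

60.0 mcg/mL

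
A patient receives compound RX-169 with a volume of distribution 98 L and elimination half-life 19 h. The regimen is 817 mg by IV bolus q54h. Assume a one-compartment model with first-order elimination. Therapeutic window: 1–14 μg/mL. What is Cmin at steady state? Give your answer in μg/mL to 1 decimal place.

τ/t½ = 54/19 ≈ 2.8421, so fraction remaining f = (1/2)^(54/19) ≈ 0.1395.
Single-dose peak C₀ = D/Vd = 817/98 ≈ 8.337 μg/mL.
Steady-state trough Cmin,ss = C₀·f/(1−f) ≈ 8.337 × 0.1395/0.8605 ≈ 1.352 μg/mL.
Trough 1.4 μg/mL vs MEC 1 μg/mL: adequate.

1.4 μg/mL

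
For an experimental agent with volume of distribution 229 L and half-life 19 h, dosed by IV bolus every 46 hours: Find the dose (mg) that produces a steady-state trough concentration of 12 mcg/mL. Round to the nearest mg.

τ/t½ = 46/19 ≈ 2.4211, so f = (1/2)^(46/19) ≈ 0.186720.
Cmin,ss = (D/Vd)·f/(1−f), so D = Cmin,ss·Vd·(1−f)/f.
D = 12 × 229 × (1−f)/f ≈ 12 × 229 × 4.35561 ≈ 11969.22 mg.

11969 mg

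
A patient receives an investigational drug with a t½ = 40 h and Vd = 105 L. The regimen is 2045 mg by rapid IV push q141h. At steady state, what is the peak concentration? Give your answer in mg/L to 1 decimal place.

21.3 mg/L

τ/t½ = 141/40 ≈ 3.525, so fraction remaining f = (1/2)^(141/40) ≈ 0.0869.
At steady state, accumulation factor R = 1/(1 − e^(−kτ)) ≈ 1.0952.
Single-dose peak C₀ = D/Vd = 2045/105 ≈ 19.476 mg/L.
Steady-state peak Cmax,ss = C₀·R ≈ 19.476 × 1.0952 ≈ 21.330 mg/L.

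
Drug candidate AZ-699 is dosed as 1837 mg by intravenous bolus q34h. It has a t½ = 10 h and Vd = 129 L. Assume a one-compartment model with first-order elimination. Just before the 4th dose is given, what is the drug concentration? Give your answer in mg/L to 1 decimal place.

f = (1/2)^(τ/t½) = (1/2)^(34/10) ≈ 0.0947.
C₀ = D/Vd = 1837/129 ≈ 14.240 mg/L.
Before the 4th dose, 3 doses have been given. Superposition: Cmin = C₀·(f + f² + … + f^3).
≈ 14.240 × (0.0947 + 0.0090 + 0.0008) ≈ 14.240 × 0.1045 ≈ 1.488 mg/L.

1.5 mg/L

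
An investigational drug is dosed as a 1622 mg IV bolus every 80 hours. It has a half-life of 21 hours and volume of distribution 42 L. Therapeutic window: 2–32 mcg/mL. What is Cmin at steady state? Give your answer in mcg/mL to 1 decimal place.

τ/t½ = 80/21 ≈ 3.8095, so fraction remaining f = (1/2)^(80/21) ≈ 0.0713.
Accumulation ratio R = 1/(1 − f) ≈ 1/0.9287 ≈ 1.0768.
Each bolus raises the concentration by D/Vd = 1622/42 ≈ 38.619 mcg/mL.
Cmax,ss = C₀/(1 − f) ≈ 38.619/0.9287 ≈ 41.584 mcg/mL.
One interval later, Cmin,ss = Cmax,ss·e^(−kτ) ≈ 41.584 × 0.0713 ≈ 2.965 mcg/mL.
Trough 3.0 mcg/mL vs MEC 2 mcg/mL: adequate.

3.0 mcg/mL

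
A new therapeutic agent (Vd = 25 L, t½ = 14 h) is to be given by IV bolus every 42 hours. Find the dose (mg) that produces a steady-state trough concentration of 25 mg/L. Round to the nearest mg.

4375 mg

τ/t½ = 42/14 ≈ 3, so f = (1/2)^(42/14) ≈ 0.125000.
Cmin,ss = (D/Vd)·f/(1−f), so D = Cmin,ss·Vd·(1−f)/f.
D = 25 × 25 × (1−f)/f ≈ 25 × 25 × 7.00000 ≈ 4375.00 mg.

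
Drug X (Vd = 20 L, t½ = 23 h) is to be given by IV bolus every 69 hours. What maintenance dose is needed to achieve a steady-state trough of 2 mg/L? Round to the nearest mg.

τ/t½ = 69/23 ≈ 3, so f = (1/2)^(69/23) ≈ 0.125000.
Cmin,ss = (D/Vd)·f/(1−f), so D = Cmin,ss·Vd·(1−f)/f.
D = 2 × 20 × (1−f)/f ≈ 2 × 20 × 7.00000 ≈ 280.00 mg.

280 mg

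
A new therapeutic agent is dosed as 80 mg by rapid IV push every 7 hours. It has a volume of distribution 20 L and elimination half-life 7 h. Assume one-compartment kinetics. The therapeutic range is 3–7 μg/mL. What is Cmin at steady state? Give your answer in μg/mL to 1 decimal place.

τ = 7 h = 1 half-life, so f = (1/2)^1 = 0.5.
At steady state, R = 1/(1 − 0.5) = 2/1.
Single-dose peak C₀ = D/Vd = 80/20 = 4 μg/mL.
Steady-state peak Cmax,ss = C₀·R = 4 × 2/1 ≈ 8.000 μg/mL.
Steady-state trough Cmin,ss = Cmax,ss·f ≈ 8.000 × 0.5 ≈ 4.000 μg/mL.
Trough 4.0 μg/mL vs MEC 3 μg/mL: adequate.

4.0 μg/mL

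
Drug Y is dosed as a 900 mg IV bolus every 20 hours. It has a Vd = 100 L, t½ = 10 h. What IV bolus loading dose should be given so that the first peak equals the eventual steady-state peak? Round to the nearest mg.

1200 mg

f = (1/2)^(20/10) ≈ 0.250000; accumulation ratio R = 1/(1−f) ≈ 1.33333.
Loading dose to hit Cmax,ss on first dose: D_load = D_maint·R ≈ 900 × 1.33333 ≈ 1200.00 mg.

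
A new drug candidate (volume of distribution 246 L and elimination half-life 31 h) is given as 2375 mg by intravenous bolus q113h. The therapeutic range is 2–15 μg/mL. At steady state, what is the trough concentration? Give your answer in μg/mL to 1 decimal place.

k = ln2/t½ = ln2/31 ≈ 0.022360 h⁻¹; fraction remaining f = e^(−kτ) = e^(−0.022360×113) ≈ 0.0799.
Single-dose peak C₀ = D/Vd = 2375/246 ≈ 9.654 μg/mL.
Steady-state trough Cmin,ss = C₀·f/(1−f) ≈ 9.654 × 0.0799/0.9201 ≈ 0.838 μg/mL.
Trough 0.8 μg/mL vs MEC 2 μg/mL: subtherapeutic.

0.8 μg/mL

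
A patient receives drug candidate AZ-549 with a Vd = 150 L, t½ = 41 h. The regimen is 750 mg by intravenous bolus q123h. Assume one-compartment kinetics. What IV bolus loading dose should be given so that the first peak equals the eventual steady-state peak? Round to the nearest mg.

f = (1/2)^(123/41) ≈ 0.125000; accumulation ratio R = 1/(1−f) ≈ 1.14286.
Loading dose to hit Cmax,ss on first dose: D_load = D_maint·R ≈ 750 × 1.14286 ≈ 857.14 mg.

857 mg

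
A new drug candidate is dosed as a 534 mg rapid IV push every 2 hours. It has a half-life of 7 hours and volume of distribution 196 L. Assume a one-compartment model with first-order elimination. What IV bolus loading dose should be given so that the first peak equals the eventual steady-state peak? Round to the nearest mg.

f = (1/2)^(2/7) ≈ 0.820335; accumulation ratio R = 1/(1−f) ≈ 5.56591.
Loading dose to hit Cmax,ss on first dose: D_load = D_maint·R ≈ 534 × 5.56591 ≈ 2972.20 mg.

2972 mg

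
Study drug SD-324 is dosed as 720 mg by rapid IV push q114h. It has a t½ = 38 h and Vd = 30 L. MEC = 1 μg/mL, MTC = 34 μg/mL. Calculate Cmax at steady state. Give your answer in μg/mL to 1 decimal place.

27.4 μg/mL

τ = 114 h = 3 half-lives, so f = (1/2)^3 = 0.125.
At steady state, R = 1/(1 − 0.125) = 8/7.
Single-dose peak C₀ = D/Vd = 720/30 = 24 μg/mL.
Steady-state peak Cmax,ss = C₀·R = 24 × 8/7 ≈ 27.429 μg/mL.
Peak 27.4 μg/mL vs MTC 34 μg/mL: below toxic threshold.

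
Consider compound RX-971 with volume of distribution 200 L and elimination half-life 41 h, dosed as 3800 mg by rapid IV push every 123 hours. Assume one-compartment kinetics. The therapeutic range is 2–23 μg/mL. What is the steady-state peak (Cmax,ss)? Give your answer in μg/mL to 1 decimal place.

τ = 123 h = 3 half-lives, so f = (1/2)^3 = 0.125.
At steady state, R = 1/(1 − 0.125) = 8/7.
Single-dose peak C₀ = D/Vd = 3800/200 = 19 μg/mL.
Steady-state peak Cmax,ss = C₀·R = 19 × 8/7 ≈ 21.714 μg/mL.
Peak 21.7 μg/mL vs MTC 23 μg/mL: below toxic threshold.

21.7 μg/mL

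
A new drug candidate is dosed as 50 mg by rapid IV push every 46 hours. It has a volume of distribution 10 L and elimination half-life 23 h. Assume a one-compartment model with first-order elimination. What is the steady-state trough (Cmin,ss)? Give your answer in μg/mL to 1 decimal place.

1.7 μg/mL

τ = 46 h = 2 half-lives, so f = (1/2)^2 = 0.25.
At steady state, R = 1/(1 − 0.25) = 4/3.
Single-dose peak C₀ = D/Vd = 50/10 = 5 μg/mL.
Steady-state peak Cmax,ss = C₀·R = 5 × 4/3 ≈ 6.667 μg/mL.
Steady-state trough Cmin,ss = Cmax,ss·f ≈ 6.667 × 0.25 ≈ 1.667 μg/mL.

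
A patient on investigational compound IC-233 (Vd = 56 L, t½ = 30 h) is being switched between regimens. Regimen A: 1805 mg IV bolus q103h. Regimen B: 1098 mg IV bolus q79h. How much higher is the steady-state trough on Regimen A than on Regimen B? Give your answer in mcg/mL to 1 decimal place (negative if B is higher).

-0.5 mcg/mL

Regimen A: f = (1/2)^(103/30) ≈ 0.0926; Cmin,ss = (1805/56)·f/(1−f) ≈ 3.289 mcg/mL.
Regimen B: f = (1/2)^(79/30) ≈ 0.1612; Cmin,ss = (1098/56)·f/(1−f) ≈ 3.768 mcg/mL.
Difference ≈ 3.289 − 3.768 ≈ -0.479 mcg/mL.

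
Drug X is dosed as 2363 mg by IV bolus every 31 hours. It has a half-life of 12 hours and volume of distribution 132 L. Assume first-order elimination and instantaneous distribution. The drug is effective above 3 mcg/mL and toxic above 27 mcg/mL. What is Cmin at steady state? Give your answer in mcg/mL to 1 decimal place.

Over one 31-h interval, 31/12 ≈ 2.5833 half-lives elapse, leaving f ≈ 0.1669 of each dose.
Accumulation ratio R = 1/(1 − f) ≈ 1/0.8331 ≈ 1.2003.
Single-dose peak C₀ = D/Vd = 2363/132 ≈ 17.902 mcg/mL.
Steady-state peak Cmax,ss = C₀·R ≈ 17.902 × 1.2003 ≈ 21.488 mcg/mL.
One interval later, Cmin,ss = Cmax,ss·e^(−kτ) ≈ 21.488 × 0.1669 ≈ 3.586 mcg/mL.
Trough 3.6 mcg/mL vs MEC 3 mcg/mL: adequate.

3.6 mcg/mL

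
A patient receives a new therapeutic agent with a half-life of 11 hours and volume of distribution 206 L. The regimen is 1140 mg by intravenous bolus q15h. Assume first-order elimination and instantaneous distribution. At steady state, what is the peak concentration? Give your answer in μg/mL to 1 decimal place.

Over one 15-h interval, 15/11 ≈ 1.3636 half-lives elapse, leaving f ≈ 0.3886 of each dose.
At steady state, accumulation factor R = 1/(1 − e^(−kτ)) ≈ 1.6356.
Each bolus raises the concentration by D/Vd = 1140/206 ≈ 5.534 μg/mL.
Steady-state peak Cmax,ss = C₀·R ≈ 5.534 × 1.6356 ≈ 9.051 μg/mL.

9.1 μg/mL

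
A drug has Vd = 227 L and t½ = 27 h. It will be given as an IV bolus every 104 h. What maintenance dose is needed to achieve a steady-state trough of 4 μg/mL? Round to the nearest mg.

12202 mg

τ/t½ = 104/27 ≈ 3.8519, so f = (1/2)^(104/27) ≈ 0.069259.
Cmin,ss = (D/Vd)·f/(1−f), so D = Cmin,ss·Vd·(1−f)/f.
D = 4 × 227 × (1−f)/f ≈ 4 × 227 × 13.43856 ≈ 12202.21 mg.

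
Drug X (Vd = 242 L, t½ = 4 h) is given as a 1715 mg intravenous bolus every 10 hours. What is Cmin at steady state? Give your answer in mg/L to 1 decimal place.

k = ln2/t½ = ln2/4 ≈ 0.173287 h⁻¹; fraction remaining f = e^(−kτ) = e^(−0.173287×10) ≈ 0.1768.
Single-dose peak C₀ = D/Vd = 1715/242 ≈ 7.087 mg/L.
Steady-state trough Cmin,ss = C₀·f/(1−f) ≈ 7.087 × 0.1768/0.8232 ≈ 1.522 mg/L.

1.5 mg/L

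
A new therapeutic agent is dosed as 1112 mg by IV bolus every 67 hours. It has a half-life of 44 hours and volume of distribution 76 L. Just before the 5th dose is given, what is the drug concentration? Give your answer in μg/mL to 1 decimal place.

7.7 μg/mL

f = (1/2)^(τ/t½) = (1/2)^(67/44) ≈ 0.3480.
C₀ = D/Vd = 1112/76 ≈ 14.632 μg/mL.
Before the 5th dose, 4 doses have been given. Superposition: Cmin = C₀·(f + f² + … + f^4).
≈ 14.632 × (0.3480 + 0.1211 + 0.0421 + 0.0147) ≈ 14.632 × 0.5259 ≈ 7.695 μg/mL.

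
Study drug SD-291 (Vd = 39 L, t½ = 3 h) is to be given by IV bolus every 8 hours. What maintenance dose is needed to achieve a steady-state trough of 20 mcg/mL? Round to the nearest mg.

τ/t½ = 8/3 ≈ 2.6667, so f = (1/2)^(8/3) ≈ 0.157490.
Cmin,ss = (D/Vd)·f/(1−f), so D = Cmin,ss·Vd·(1−f)/f.
D = 20 × 39 × (1−f)/f ≈ 20 × 39 × 5.34961 ≈ 4172.70 mg.

4173 mg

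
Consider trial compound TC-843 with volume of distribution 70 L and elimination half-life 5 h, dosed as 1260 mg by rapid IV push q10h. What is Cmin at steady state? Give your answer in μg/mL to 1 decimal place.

6.0 μg/mL

The dosing interval is 2 half-lives, so f = 2^(−2) = 0.25.
At steady state, R = 1/(1 − 0.25) = 4/3.
Single-dose peak C₀ = D/Vd = 1260/70 = 18 μg/mL.
Steady-state peak Cmax,ss = C₀·R = 18 × 4/3 ≈ 24.000 μg/mL.
Steady-state trough Cmin,ss = Cmax,ss·f ≈ 24.000 × 0.25 ≈ 6.000 μg/mL.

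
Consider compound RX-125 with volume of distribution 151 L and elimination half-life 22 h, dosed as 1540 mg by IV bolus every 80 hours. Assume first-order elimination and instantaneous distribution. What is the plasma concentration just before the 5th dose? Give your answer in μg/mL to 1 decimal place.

f = (1/2)^(τ/t½) = (1/2)^(80/22) ≈ 0.0804.
C₀ = D/Vd = 1540/151 ≈ 10.199 μg/mL.
Before the 5th dose, 4 doses have been given. Superposition: Cmin = C₀·(f + f² + … + f^4).
≈ 10.199 × (0.0804 + 0.0065 + 0.0005 + 0.0000) ≈ 10.199 × 0.0874 ≈ 0.891 μg/mL.

0.9 μg/mL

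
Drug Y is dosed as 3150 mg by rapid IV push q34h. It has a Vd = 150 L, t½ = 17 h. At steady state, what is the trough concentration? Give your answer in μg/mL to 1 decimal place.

τ = 34 h = 2 half-lives, so f = (1/2)^2 = 0.25.
Accumulation ratio R = 1/(1 − f) = 1/0.75 = 4/3.
Single-dose peak C₀ = D/Vd = 3150/150 = 21 μg/mL.
Steady-state peak Cmax,ss = C₀·R = 21 × 4/3 ≈ 28.000 μg/mL.
Steady-state trough Cmin,ss = Cmax,ss·f ≈ 28.000 × 0.25 ≈ 7.000 μg/mL.

7.0 μg/mL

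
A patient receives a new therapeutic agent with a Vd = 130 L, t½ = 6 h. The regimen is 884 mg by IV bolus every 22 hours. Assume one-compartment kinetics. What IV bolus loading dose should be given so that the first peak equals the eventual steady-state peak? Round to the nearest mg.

960 mg

f = (1/2)^(22/6) ≈ 0.078745; accumulation ratio R = 1/(1−f) ≈ 1.08548.
Loading dose to hit Cmax,ss on first dose: D_load = D_maint·R ≈ 884 × 1.08548 ≈ 959.56 mg.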